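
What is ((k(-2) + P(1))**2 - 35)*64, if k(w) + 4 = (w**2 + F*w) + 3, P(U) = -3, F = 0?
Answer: -2240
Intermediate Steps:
k(w) = -1 + w**2 (k(w) = -4 + ((w**2 + 0*w) + 3) = -4 + ((w**2 + 0) + 3) = -4 + (w**2 + 3) = -4 + (3 + w**2) = -1 + w**2)
((k(-2) + P(1))**2 - 35)*64 = (((-1 + (-2)**2) - 3)**2 - 35)*64 = (((-1 + 4) - 3)**2 - 35)*64 = ((3 - 3)**2 - 35)*64 = (0**2 - 35)*64 = (0 - 35)*64 = -35*64 = -2240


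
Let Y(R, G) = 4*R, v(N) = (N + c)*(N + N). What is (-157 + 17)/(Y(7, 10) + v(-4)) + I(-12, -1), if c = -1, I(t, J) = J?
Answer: -52/17 ≈ -3.0588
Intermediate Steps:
v(N) = 2*N*(-1 + N) (v(N) = (N - 1)*(N + N) = (-1 + N)*(2*N) = 2*N*(-1 + N))
(-157 + 17)/(Y(7, 10) + v(-4)) + I(-12, -1) = (-157 + 17)/(4*7 + 2*(-4)*(-1 - 4)) - 1 = -140/(28 + 2*(-4)*(-5)) - 1 = -140/(28 + 40) - 1 = -140/68 - 1 = -140*1/68 - 1 = -35/17 - 1 = -52/17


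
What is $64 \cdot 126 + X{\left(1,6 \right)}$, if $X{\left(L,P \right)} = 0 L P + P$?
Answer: $8070$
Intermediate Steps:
$X{\left(L,P \right)} = P$ ($X{\left(L,P \right)} = 0 P + P = 0 + P = P$)
$64 \cdot 126 + X{\left(1,6 \right)} = 64 \cdot 126 + 6 = 8064 + 6 = 8070$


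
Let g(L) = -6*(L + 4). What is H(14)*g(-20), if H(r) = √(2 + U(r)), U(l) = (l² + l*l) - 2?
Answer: 1344*√2 ≈ 1900.7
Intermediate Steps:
g(L) = -24 - 6*L (g(L) = -6*(4 + L) = -24 - 6*L)
U(l) = -2 + 2*l² (U(l) = (l² + l²) - 2 = 2*l² - 2 = -2 + 2*l²)
H(r) = √2*√(r²) (H(r) = √(2 + (-2 + 2*r²)) = √(2*r²) = √2*√(r²))
H(14)*g(-20) = (√2*√(14²))*(-24 - 6*(-20)) = (√2*√196)*(-24 + 120) = (√2*14)*96 = (14*√2)*96 = 1344*√2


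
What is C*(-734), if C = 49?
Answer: -35966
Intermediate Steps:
C*(-734) = 49*(-734) = -35966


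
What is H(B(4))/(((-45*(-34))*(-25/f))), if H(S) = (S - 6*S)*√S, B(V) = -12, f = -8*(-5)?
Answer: -32*I*√3/255 ≈ -0.21736*I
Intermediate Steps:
f = 40
H(S) = -5*S^(3/2) (H(S) = (-5*S)*√S = -5*S^(3/2))
H(B(4))/(((-45*(-34))*(-25/f))) = (-(-120)*I*√3)/(((-45*(-34))*(-25/40))) = (-(-120)*I*√3)/((1530*(-25*1/40))) = (120*I*√3)/((1530*(-5/8))) = (120*I*√3)/(-3825/4) = (120*I*√3)*(-4/3825) = -32*I*√3/255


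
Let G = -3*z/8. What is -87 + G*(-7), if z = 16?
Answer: -45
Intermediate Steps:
G = -6 (G = -48/8 = -3*2 = -6)
-87 + G*(-7) = -87 - 6*(-7) = -87 + 42 = -45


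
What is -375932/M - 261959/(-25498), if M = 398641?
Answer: 94842083583/10164548218 ≈ 9.3307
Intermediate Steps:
-375932/M - 261959/(-25498) = -375932/398641 - 261959/(-25498) = -375932*1/398641 - 261959*(-1/25498) = -375932/398641 + 261959/25498 = 94842083583/10164548218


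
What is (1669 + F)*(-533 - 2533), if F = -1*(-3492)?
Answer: -15823626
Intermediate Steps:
F = 3492
(1669 + F)*(-533 - 2533) = (1669 + 3492)*(-533 - 2533) = 5161*(-3066) = -15823626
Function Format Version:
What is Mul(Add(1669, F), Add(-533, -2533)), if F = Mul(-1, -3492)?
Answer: -15823626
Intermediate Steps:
F = 3492
Mul(Add(1669, F), Add(-533, -2533)) = Mul(Add(1669, 3492), Add(-533, -2533)) = Mul(5161, -3066) = -15823626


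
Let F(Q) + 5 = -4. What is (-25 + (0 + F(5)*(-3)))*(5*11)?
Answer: 110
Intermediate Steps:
F(Q) = -9 (F(Q) = -5 - 4 = -9)
(-25 + (0 + F(5)*(-3)))*(5*11) = (-25 + (0 - 9*(-3)))*(5*11) = (-25 + (0 + 27))*55 = (-25 + 27)*55 = 2*55 = 110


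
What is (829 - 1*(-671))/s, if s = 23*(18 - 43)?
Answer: -60/23 ≈ -2.6087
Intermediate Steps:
s = -575 (s = 23*(-25) = -575)
(829 - 1*(-671))/s = (829 - 1*(-671))/(-575) = (829 + 671)*(-1/575) = 1500*(-1/575) = -60/23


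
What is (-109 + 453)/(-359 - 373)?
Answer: -86/183 ≈ -0.46995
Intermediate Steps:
(-109 + 453)/(-359 - 373) = 344/(-732) = 344*(-1/732) = -86/183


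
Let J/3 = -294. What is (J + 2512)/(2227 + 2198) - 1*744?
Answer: -658114/885 ≈ -743.63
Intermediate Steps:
J = -882 (J = 3*(-294) = -882)
(J + 2512)/(2227 + 2198) - 1*744 = (-882 + 2512)/(2227 + 2198) - 1*744 = 1630/4425 - 744 = 1630*(1/4425) - 744 = 326/885 - 744 = -658114/885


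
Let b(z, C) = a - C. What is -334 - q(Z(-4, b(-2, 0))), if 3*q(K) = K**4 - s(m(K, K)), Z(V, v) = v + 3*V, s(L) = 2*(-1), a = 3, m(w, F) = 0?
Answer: -7565/3 ≈ -2521.7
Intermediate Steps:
s(L) = -2
b(z, C) = 3 - C
q(K) = 2/3 + K**4/3 (q(K) = (K**4 - 1*(-2))/3 = (K**4 + 2)/3 = (2 + K**4)/3 = 2/3 + K**4/3)
-334 - q(Z(-4, b(-2, 0))) = -334 - (2/3 + ((3 - 1*0) + 3*(-4))**4/3) = -334 - (2/3 + ((3 + 0) - 12)**4/3) = -334 - (2/3 + (3 - 12)**4/3) = -334 - (2/3 + (1/3)*(-9)**4) = -334 - (2/3 + (1/3)*6561) = -334 - (2/3 + 2187) = -334 - 1*6563/3 = -334 - 6563/3 = -7565/3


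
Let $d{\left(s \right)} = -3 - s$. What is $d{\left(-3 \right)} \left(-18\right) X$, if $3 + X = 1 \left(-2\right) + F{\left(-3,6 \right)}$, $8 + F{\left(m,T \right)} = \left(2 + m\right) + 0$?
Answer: $0$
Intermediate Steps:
$F{\left(m,T \right)} = -6 + m$ ($F{\left(m,T \right)} = -8 + \left(\left(2 + m\right) + 0\right) = -8 + \left(2 + m\right) = -6 + m$)
$X = -14$ ($X = -3 + \left(1 \left(-2\right) - 9\right) = -3 - 11 = -14$)
$d{\left(-3 \right)} \left(-18\right) X = \left(-3 - -3\right) \left(-18\right) \left(-14\right) = \left(-3 + 3\right) \left(-18\right) \left(-14\right) = 0 \left(-18\right) \left(-14\right) = 0 \left(-14\right) = 0$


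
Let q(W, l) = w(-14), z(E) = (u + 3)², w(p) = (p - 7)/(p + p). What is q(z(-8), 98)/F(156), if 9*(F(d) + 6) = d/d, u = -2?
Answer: -27/212 ≈ -0.12736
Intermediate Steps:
w(p) = (-7 + p)/(2*p) (w(p) = (-7 + p)/((2*p)) = (-7 + p)*(1/(2*p)) = (-7 + p)/(2*p))
z(E) = 1 (z(E) = (-2 + 3)² = 1² = 1)
q(W, l) = ¾ (q(W, l) = (½)*(-7 - 14)/(-14) = (½)*(-1/14)*(-21) = ¾)
F(d) = -53/9 (F(d) = -6 + (d/d)/9 = -6 + (⅑)*1 = -6 + ⅑ = -53/9)
q(z(-8), 98)/F(156) = 3/(4*(-53/9)) = (¾)*(-9/53) = -27/212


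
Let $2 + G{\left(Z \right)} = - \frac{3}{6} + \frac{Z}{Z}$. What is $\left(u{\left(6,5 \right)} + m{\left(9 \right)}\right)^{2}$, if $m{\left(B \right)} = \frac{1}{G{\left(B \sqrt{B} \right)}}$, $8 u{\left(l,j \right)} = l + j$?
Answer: $\frac{289}{576} \approx 0.50174$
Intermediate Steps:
$G{\left(Z \right)} = - \frac{3}{2}$ ($G{\left(Z \right)} = -2 + \left(- \frac{3}{6} + \frac{Z}{Z}\right) = -2 + \left(\left(-3\right) \frac{1}{6} + 1\right) = -2 + \left(- \frac{1}{2} + 1\right) = -2 + \frac{1}{2} = - \frac{3}{2}$)
$u{\left(l,j \right)} = \frac{j}{8} + \frac{l}{8}$ ($u{\left(l,j \right)} = \frac{l + j}{8} = \frac{j + l}{8} = \frac{j}{8} + \frac{l}{8}$)
$m{\left(B \right)} = - \frac{2}{3}$ ($m{\left(B \right)} = \frac{1}{- \frac{3}{2}} = - \frac{2}{3}$)
$\left(u{\left(6,5 \right)} + m{\left(9 \right)}\right)^{2} = \left(\left(\frac{1}{8} \cdot 5 + \frac{1}{8} \cdot 6\right) - \frac{2}{3}\right)^{2} = \left(\left(\frac{5}{8} + \frac{3}{4}\right) - \frac{2}{3}\right)^{2} = \left(\frac{11}{8} - \frac{2}{3}\right)^{2} = \left(\frac{17}{24}\right)^{2} = \frac{289}{576}$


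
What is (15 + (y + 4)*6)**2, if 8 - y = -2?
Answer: 9801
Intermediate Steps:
y = 10 (y = 8 - 1*(-2) = 8 + 2 = 10)
(15 + (y + 4)*6)**2 = (15 + (10 + 4)*6)**2 = (15 + 14*6)**2 = (15 + 84)**2 = 99**2 = 9801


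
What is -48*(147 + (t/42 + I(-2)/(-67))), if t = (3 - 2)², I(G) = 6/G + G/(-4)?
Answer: -3310640/469 ≈ -7058.9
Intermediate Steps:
I(G) = 6/G - G/4 (I(G) = 6/G + G*(-¼) = 6/G - G/4)
t = 1 (t = 1² = 1)
-48*(147 + (t/42 + I(-2)/(-67))) = -48*(147 + (1/42 + (6/(-2) - ¼*(-2))/(-67))) = -48*(147 + (1*(1/42) + (6*(-½) + ½)*(-1/67))) = -48*(147 + (1/42 + (-3 + ½)*(-1/67))) = -48*(147 + (1/42 - 5/2*(-1/67))) = -48*(147 + (1/42 + 5/134)) = -48*(147 + 86/1407) = -48*206915/1407 = -3310640/469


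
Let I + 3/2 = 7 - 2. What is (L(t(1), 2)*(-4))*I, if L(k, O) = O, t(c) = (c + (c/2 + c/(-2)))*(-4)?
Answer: -28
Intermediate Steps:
t(c) = -4*c (t(c) = (c + (c*(1/2) + c*(-1/2)))*(-4) = (c + (c/2 - c/2))*(-4) = (c + 0)*(-4) = c*(-4) = -4*c)
I = 7/2 (I = -3/2 + (7 - 2) = -3/2 + 5 = 7/2 ≈ 3.5000)
(L(t(1), 2)*(-4))*I = (2*(-4))*(7/2) = -8*7/2 = -28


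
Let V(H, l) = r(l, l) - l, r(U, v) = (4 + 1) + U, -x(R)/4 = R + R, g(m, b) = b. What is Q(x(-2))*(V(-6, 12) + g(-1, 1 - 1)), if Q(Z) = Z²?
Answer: 1280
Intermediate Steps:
x(R) = -8*R (x(R) = -4*(R + R) = -8*R)
r(U, v) = 5 + U
V(H, l) = 5 (V(H, l) = (5 + l) - l = 5)
Q(x(-2))*(V(-6, 12) + g(-1, 1 - 1)) = (-8*(-2))²*(5 + (1 - 1)) = 16²*(5 + 0) = 256*5 = 1280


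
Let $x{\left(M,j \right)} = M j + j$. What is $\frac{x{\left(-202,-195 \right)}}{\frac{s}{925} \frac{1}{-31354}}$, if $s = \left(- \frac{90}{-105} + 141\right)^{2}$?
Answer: $- \frac{6188977817750}{109561} \approx -5.6489 \cdot 10^{7}$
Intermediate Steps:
$s = \frac{986049}{49}$ ($s = \left(\left(-90\right) \left(- \frac{1}{105}\right) + 141\right)^{2} = \left(\frac{6}{7} + 141\right)^{2} = \left(\frac{993}{7}\right)^{2} = \frac{986049}{49} \approx 20123.0$)
$x{\left(M,j \right)} = j + M j$
$\frac{x{\left(-202,-195 \right)}}{\frac{s}{925} \frac{1}{-31354}} = \frac{\left(-195\right) \left(1 - 202\right)}{\frac{986049}{49 \cdot 925} \frac{1}{-31354}} = \frac{\left(-195\right) \left(-201\right)}{\frac{986049}{49} \cdot \frac{1}{925} \left(- \frac{1}{31354}\right)} = \frac{39195}{\frac{986049}{45325} \left(- \frac{1}{31354}\right)} = \frac{39195}{- \frac{986049}{1421120050}} = 39195 \left(- \frac{1421120050}{986049}\right) = - \frac{6188977817750}{109561}$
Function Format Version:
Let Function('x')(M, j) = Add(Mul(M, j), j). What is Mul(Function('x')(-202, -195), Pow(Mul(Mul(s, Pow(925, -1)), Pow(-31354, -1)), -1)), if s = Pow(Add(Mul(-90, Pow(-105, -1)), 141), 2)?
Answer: Rational(-6188977817750, 109561) ≈ -5.6489e+7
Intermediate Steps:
s = Rational(986049, 49) (s = Pow(Add(Mul(-90, Rational(-1, 105)), 141), 2) = Pow(Add(Rational(6, 7), 141), 2) = Pow(Rational(993, 7), 2) = Rational(986049, 49) ≈ 20123.)
Function('x')(M, j) = Add(j, Mul(M, j))
Mul(Function('x')(-202, -195), Pow(Mul(Mul(s, Pow(925, -1)), Pow(-31354, -1)), -1)) = Mul(Mul(-195, Add(1, -202)), Pow(Mul(Mul(Rational(986049, 49), Pow(925, -1)), Pow(-31354, -1)), -1)) = Mul(Mul(-195, -201), Pow(Mul(Mul(Rational(986049, 49), Rational(1, 925)), Rational(-1, 31354)), -1)) = Mul(39195, Pow(Mul(Rational(986049, 45325), Rational(-1, 31354)), -1)) = Mul(39195, Pow(Rational(-986049, 1421120050), -1)) = Mul(39195, Rational(-1421120050, 986049)) = Rational(-6188977817750, 109561)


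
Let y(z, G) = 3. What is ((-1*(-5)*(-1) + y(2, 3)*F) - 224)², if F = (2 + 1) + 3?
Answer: 44521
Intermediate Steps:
F = 6 (F = 3 + 3 = 6)
((-1*(-5)*(-1) + y(2, 3)*F) - 224)² = ((-1*(-5)*(-1) + 3*6) - 224)² = ((5*(-1) + 18) - 224)² = ((-5 + 18) - 224)² = (13 - 224)² = (-211)² = 44521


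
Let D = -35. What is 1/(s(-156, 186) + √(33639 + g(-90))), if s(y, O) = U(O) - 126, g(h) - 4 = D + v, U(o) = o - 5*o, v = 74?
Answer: -435/361609 - √33682/723218 ≈ -0.0014567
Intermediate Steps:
U(o) = -4*o
g(h) = 43 (g(h) = 4 + (-35 + 74) = 4 + 39 = 43)
s(y, O) = -126 - 4*O (s(y, O) = -4*O - 126 = -126 - 4*O)
1/(s(-156, 186) + √(33639 + g(-90))) = 1/((-126 - 4*186) + √(33639 + 43)) = 1/((-126 - 744) + √33682) = 1/(-870 + √33682)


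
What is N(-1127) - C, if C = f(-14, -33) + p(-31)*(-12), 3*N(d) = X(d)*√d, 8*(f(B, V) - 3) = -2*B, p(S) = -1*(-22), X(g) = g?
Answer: 515/2 - 7889*I*√23/3 ≈ 257.5 - 12611.0*I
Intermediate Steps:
p(S) = 22
f(B, V) = 3 - B/4 (f(B, V) = 3 + (-2*B)/8 = 3 - B/4)
N(d) = d^(3/2)/3 (N(d) = (d*√d)/3 = d^(3/2)/3)
C = -515/2 (C = (3 - ¼*(-14)) + 22*(-12) = (3 + 7/2) - 264 = 13/2 - 264 = -515/2 ≈ -257.50)
N(-1127) - C = (-1127)^(3/2)/3 - 1*(-515/2) = (-7889*I*√23)/3 + 515/2 = -7889*I*√23/3 + 515/2 = 515/2 - 7889*I*√23/3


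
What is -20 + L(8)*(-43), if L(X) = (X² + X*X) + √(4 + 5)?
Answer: -5653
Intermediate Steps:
L(X) = 3 + 2*X² (L(X) = (X² + X²) + √9 = 2*X² + 3 = 3 + 2*X²)
-20 + L(8)*(-43) = -20 + (3 + 2*8²)*(-43) = -20 + (3 + 2*64)*(-43) = -20 + (3 + 128)*(-43) = -20 + 131*(-43) = -20 - 5633 = -5653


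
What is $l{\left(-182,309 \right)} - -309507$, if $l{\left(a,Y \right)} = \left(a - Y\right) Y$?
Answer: $157788$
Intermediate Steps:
$l{\left(a,Y \right)} = Y \left(a - Y\right)$
$l{\left(-182,309 \right)} - -309507 = 309 \left(-182 - 309\right) - -309507 = 309 \left(-182 - 309\right) + 309507 = 309 \left(-491\right) + 309507 = -151719 + 309507 = 157788$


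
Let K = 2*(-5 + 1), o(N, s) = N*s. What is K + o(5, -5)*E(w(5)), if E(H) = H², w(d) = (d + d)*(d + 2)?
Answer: -122508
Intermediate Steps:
w(d) = 2*d*(2 + d) (w(d) = (2*d)*(2 + d) = 2*d*(2 + d))
K = -8 (K = 2*(-4) = -8)
K + o(5, -5)*E(w(5)) = -8 + (5*(-5))*(2*5*(2 + 5))² = -8 - 25*(2*5*7)² = -8 - 25*70² = -8 - 25*4900 = -8 - 122500 = -122508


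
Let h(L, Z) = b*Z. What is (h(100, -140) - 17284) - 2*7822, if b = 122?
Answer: -50008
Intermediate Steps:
h(L, Z) = 122*Z
(h(100, -140) - 17284) - 2*7822 = (122*(-140) - 17284) - 2*7822 = (-17080 - 17284) - 15644 = -34364 - 15644 = -50008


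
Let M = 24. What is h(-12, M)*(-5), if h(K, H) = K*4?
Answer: 240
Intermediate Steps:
h(K, H) = 4*K
h(-12, M)*(-5) = (4*(-12))*(-5) = -48*(-5) = 240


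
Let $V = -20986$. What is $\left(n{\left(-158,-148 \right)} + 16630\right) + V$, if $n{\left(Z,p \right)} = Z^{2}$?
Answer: $20608$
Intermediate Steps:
$\left(n{\left(-158,-148 \right)} + 16630\right) + V = \left(\left(-158\right)^{2} + 16630\right) - 20986 = \left(24964 + 16630\right) - 20986 = 41594 - 20986 = 20608$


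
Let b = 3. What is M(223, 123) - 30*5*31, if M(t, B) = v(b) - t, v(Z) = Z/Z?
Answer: -4872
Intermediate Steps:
v(Z) = 1
M(t, B) = 1 - t
M(223, 123) - 30*5*31 = (1 - 1*223) - 30*5*31 = (1 - 223) - 150*31 = -222 - 1*4650 = -222 - 4650 = -4872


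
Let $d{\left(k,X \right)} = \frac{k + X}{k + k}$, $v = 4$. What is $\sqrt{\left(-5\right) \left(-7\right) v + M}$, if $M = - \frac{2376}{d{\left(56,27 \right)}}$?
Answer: $\frac{2 i \sqrt{5280709}}{83} \approx 55.373 i$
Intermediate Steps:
$d{\left(k,X \right)} = \frac{X + k}{2 k}$
$M = - \frac{266112}{83}$ ($M = - \frac{2376}{\frac{1}{2} \cdot \frac{1}{56} \left(27 + 56\right)} = - \frac{2376}{\frac{1}{2} \cdot \frac{1}{56} \cdot 83} = - \frac{2376}{\frac{83}{112}} = \left(-2376\right) \frac{112}{83} = - \frac{266112}{83} \approx -3206.2$)
$\sqrt{\left(-5\right) \left(-7\right) v + M} = \sqrt{\left(-5\right) \left(-7\right) 4 - \frac{266112}{83}} = \sqrt{35 \cdot 4 - \frac{266112}{83}} = \sqrt{140 - \frac{266112}{83}} = \sqrt{- \frac{254492}{83}} = \frac{2 i \sqrt{5280709}}{83}$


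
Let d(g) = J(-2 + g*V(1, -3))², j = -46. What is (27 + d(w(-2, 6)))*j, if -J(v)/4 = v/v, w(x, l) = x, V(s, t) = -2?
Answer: -1978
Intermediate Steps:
J(v) = -4 (J(v) = -4*v/v = -4*1 = -4)
d(g) = 16 (d(g) = (-4)² = 16)
(27 + d(w(-2, 6)))*j = (27 + 16)*(-46) = 43*(-46) = -1978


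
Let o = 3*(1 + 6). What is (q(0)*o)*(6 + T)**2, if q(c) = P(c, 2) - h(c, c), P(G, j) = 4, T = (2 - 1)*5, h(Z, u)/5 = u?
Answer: 10164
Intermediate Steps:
h(Z, u) = 5*u
T = 5 (T = 1*5 = 5)
o = 21 (o = 3*7 = 21)
q(c) = 4 - 5*c
(q(0)*o)*(6 + T)**2 = ((4 - 5*0)*21)*(6 + 5)**2 = ((4 + 0)*21)*11**2 = (4*21)*121 = 84*121 = 10164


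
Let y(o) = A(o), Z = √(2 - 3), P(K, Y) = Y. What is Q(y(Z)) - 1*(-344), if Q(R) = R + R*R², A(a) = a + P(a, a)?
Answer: 344 - 6*I ≈ 344.0 - 6.0*I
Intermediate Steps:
A(a) = 2*a (A(a) = a + a = 2*a)
Z = I (Z = √(-1) = I ≈ 1.0*I)
y(o) = 2*o
Q(R) = R + R³
Q(y(Z)) - 1*(-344) = (2*I + (2*I)³) - 1*(-344) = (2*I - 8*I) + 344 = -6*I + 344 = 344 - 6*I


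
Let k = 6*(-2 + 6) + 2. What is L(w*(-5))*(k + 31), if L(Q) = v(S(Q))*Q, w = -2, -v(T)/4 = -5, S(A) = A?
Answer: 11400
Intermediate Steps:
v(T) = 20 (v(T) = -4*(-5) = 20)
k = 26 (k = 6*4 + 2 = 24 + 2 = 26)
L(Q) = 20*Q
L(w*(-5))*(k + 31) = (20*(-2*(-5)))*(26 + 31) = (20*10)*57 = 200*57 = 11400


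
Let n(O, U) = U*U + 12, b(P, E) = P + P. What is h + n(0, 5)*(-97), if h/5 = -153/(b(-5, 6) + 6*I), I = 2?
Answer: -7943/2 ≈ -3971.5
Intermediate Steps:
b(P, E) = 2*P
h = -765/2 (h = 5*(-153/(2*(-5) + 6*2)) = 5*(-153/(-10 + 12)) = 5*(-153/2) = -765/2 ≈ -382.50)
n(O, U) = 12 + U² (n(O, U) = U² + 12 = 12 + U²)
h + n(0, 5)*(-97) = -765/2 + (12 + 5²)*(-97) = -765/2 + (12 + 25)*(-97) = -765/2 + 37*(-97) = -765/2 - 3589 = -7943/2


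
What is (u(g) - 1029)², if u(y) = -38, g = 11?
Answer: 1138489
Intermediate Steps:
(u(g) - 1029)² = (-38 - 1029)² = (-1067)² = 1138489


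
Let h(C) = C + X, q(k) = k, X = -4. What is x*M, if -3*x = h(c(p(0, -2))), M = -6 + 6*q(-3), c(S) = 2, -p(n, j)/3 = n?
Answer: -16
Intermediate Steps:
p(n, j) = -3*n
h(C) = -4 + C (h(C) = C - 4 = -4 + C)
M = -24 (M = -6 + 6*(-3) = -6 - 18 = -24)
x = ⅔ (x = -(-4 + 2)/3 = -⅓*(-2) = ⅔ ≈ 0.66667)
x*M = (⅔)*(-24) = -16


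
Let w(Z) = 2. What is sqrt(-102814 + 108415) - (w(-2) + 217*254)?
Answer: -55120 + sqrt(5601) ≈ -55045.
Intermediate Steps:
sqrt(-102814 + 108415) - (w(-2) + 217*254) = sqrt(-102814 + 108415) - (2 + 217*254) = sqrt(5601) - (2 + 55118) = sqrt(5601) - 1*55120 = sqrt(5601) - 55120 = -55120 + sqrt(5601)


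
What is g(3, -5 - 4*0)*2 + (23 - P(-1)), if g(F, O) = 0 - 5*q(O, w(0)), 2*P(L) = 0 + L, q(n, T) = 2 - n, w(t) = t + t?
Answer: -93/2 ≈ -46.500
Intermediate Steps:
w(t) = 2*t
P(L) = L/2 (P(L) = (0 + L)/2 = L/2)
g(F, O) = -10 + 5*O (g(F, O) = 0 - 5*(2 - O) = 0 + (-10 + 5*O) = -10 + 5*O)
g(3, -5 - 4*0)*2 + (23 - P(-1)) = (-10 + 5*(-5 - 4*0))*2 + (23 - (-1)/2) = (-10 + 5*(-5 + 0))*2 + (23 - 1*(-½)) = (-10 + 5*(-5))*2 + (23 + ½) = (-10 - 25)*2 + 47/2 = -35*2 + 47/2 = -70 + 47/2 = -93/2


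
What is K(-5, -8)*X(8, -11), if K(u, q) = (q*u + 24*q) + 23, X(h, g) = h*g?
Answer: 11352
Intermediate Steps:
X(h, g) = g*h
K(u, q) = 23 + 24*q + q*u (K(u, q) = (24*q + q*u) + 23 = 23 + 24*q + q*u)
K(-5, -8)*X(8, -11) = (23 + 24*(-8) - 8*(-5))*(-11*8) = (23 - 192 + 40)*(-88) = -129*(-88) = 11352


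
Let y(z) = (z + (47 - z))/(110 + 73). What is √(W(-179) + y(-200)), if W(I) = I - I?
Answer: √8601/183 ≈ 0.50678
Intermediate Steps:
y(z) = 47/183
W(I) = 0
√(W(-179) + y(-200)) = √(0 + 47/183) = √(47/183) = √8601/183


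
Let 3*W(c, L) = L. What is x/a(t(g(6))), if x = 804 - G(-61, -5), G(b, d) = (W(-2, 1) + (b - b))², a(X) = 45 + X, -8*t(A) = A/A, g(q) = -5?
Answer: 57880/3231 ≈ 17.914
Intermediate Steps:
W(c, L) = L/3
t(A) = -⅛ (t(A) = -A/(8*A) = -⅛*1 = -⅛)
G(b, d) = ⅑ (G(b, d) = ((⅓)*1 + (b - b))² = (⅓ + 0)² = (⅓)² = ⅑)
x = 7235/9 (x = 804 - 1*⅑ = 804 - ⅑ = 7235/9 ≈ 803.89)
x/a(t(g(6))) = 7235/(9*(45 - ⅛)) = 7235/(9*(359/8)) = (7235/9)*(8/359) = 57880/3231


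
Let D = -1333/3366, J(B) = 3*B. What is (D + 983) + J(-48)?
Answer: 2822741/3366 ≈ 838.60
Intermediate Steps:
D = -1333/3366 (D = -1333*1/3366 = -1333/3366 ≈ -0.39602)
(D + 983) + J(-48) = (-1333/3366 + 983) + 3*(-48) = 3307445/3366 - 144 = 2822741/3366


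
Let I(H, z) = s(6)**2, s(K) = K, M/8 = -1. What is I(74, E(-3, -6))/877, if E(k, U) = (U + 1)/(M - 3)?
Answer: 36/877 ≈ 0.041049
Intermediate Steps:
M = -8 (M = 8*(-1) = -8)
E(k, U) = -1/11 - U/11 (E(k, U) = (U + 1)/(-8 - 3) = (1 + U)/(-11) = (1 + U)*(-1/11) = -1/11 - U/11)
I(H, z) = 36 (I(H, z) = 6**2 = 36)
I(74, E(-3, -6))/877 = 36/877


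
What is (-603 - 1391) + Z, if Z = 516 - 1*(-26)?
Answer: -1452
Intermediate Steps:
Z = 542 (Z = 516 + 26 = 542)
(-603 - 1391) + Z = (-603 - 1391) + 542 = -1994 + 542 = -1452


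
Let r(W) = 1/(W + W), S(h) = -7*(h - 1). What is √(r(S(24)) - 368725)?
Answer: I*√38230883222/322 ≈ 607.23*I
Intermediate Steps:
S(h) = 7 - 7*h (S(h) = -7*(-1 + h) = 7 - 7*h)
r(W) = 1/(2*W)
√(r(S(24)) - 368725) = √(1/(2*(7 - 7*24)) - 368725) = √(1/(2*(7 - 168)) - 368725) = √((½)/(-161) - 368725) = √((½)*(-1/161) - 368725) = √(-1/322 - 368725) = √(-118729451/322) = I*√38230883222/322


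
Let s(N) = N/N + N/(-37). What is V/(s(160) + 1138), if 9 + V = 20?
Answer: 407/41983 ≈ 0.0096944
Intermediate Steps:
V = 11 (V = -9 + 20 = 11)
s(N) = 1 - N/37 (s(N) = 1 + N*(-1/37) = 1 - N/37)
V/(s(160) + 1138) = 11/((1 - 1/37*160) + 1138) = 11/((1 - 160/37) + 1138) = 11/(-123/37 + 1138) = 11/(41983/37) = 11*(37/41983) = 407/41983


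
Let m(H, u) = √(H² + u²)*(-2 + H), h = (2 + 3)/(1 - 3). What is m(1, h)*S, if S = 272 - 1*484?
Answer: 106*√29 ≈ 570.83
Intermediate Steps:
S = -212 (S = 272 - 484 = -212)
h = -5/2 (h = 5/(-2) = 5*(-½) = -5/2 ≈ -2.5000)
m(1, h)*S = (√(1² + (-5/2)²)*(-2 + 1))*(-212) = (√(1 + 25/4)*(-1))*(-212) = (√(29/4)*(-1))*(-212) = ((√29/2)*(-1))*(-212) = -√29/2*(-212) = 106*√29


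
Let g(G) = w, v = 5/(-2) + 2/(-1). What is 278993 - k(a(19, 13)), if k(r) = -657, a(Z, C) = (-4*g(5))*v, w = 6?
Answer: 279650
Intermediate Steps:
v = -9/2 (v = 5*(-1/2) + 2*(-1) = -5/2 - 2 = -9/2 ≈ -4.5000)
g(G) = 6
a(Z, C) = 108 (a(Z, C) = -4*6*(-9/2) = -24*(-9/2) = 108)
278993 - k(a(19, 13)) = 278993 - 1*(-657) = 278993 + 657 = 279650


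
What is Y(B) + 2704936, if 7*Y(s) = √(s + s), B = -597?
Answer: 2704936 + I*√1194/7 ≈ 2.7049e+6 + 4.9363*I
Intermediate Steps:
Y(s) = √2*√s/7 (Y(s) = √(s + s)/7 = √(2*s)/7 = (√2*√s)/7 = √2*√s/7)
Y(B) + 2704936 = √2*√(-597)/7 + 2704936 = √2*(I*√597)/7 + 2704936 = I*√1194/7 + 2704936 = 2704936 + I*√1194/7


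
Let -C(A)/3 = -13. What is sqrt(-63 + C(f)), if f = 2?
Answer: 2*I*sqrt(6) ≈ 4.899*I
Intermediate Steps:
C(A) = 39 (C(A) = -3*(-13) = 39)
sqrt(-63 + C(f)) = sqrt(-63 + 39) = sqrt(-24) = 2*I*sqrt(6)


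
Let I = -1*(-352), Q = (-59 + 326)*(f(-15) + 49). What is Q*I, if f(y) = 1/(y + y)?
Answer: 23010416/5 ≈ 4.6021e+6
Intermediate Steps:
f(y) = 1/(2*y)
Q = 130741/10 (Q = (-59 + 326)*((½)/(-15) + 49) = 267*((½)*(-1/15) + 49) = 267*(-1/30 + 49) = 267*(1469/30) = 130741/10 ≈ 13074.)
I = 352
Q*I = (130741/10)*352 = 23010416/5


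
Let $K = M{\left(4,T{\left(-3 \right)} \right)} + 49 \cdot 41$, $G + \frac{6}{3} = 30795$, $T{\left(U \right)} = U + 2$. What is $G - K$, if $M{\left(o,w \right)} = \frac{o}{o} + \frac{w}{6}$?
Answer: $\frac{172699}{6} \approx 28783.0$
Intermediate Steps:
$T{\left(U \right)} = 2 + U$
$G = 30793$ ($G = -2 + 30795 = 30793$)
$M{\left(o,w \right)} = 1 + \frac{w}{6}$ ($M{\left(o,w \right)} = 1 + w \frac{1}{6} = 1 + \frac{w}{6}$)
$K = \frac{12059}{6}$ ($K = \left(1 + \frac{2 - 3}{6}\right) + 49 \cdot 41 = \left(1 + \frac{1}{6} \left(-1\right)\right) + 2009 = \left(1 - \frac{1}{6}\right) + 2009 = \frac{5}{6} + 2009 = \frac{12059}{6} \approx 2009.8$)
$G - K = 30793 - \frac{12059}{6} = \frac{172699}{6}$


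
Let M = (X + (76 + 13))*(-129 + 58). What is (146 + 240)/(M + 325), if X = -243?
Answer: 386/11259 ≈ 0.034284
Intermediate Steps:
M = 10934 (M = (-243 + (76 + 13))*(-129 + 58) = (-243 + 89)*(-71) = -154*(-71) = 10934)
(146 + 240)/(M + 325) = (146 + 240)/(10934 + 325) = 386/11259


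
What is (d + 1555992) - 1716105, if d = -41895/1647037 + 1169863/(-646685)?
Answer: -3480419823908959/21737022905 ≈ -1.6011e+5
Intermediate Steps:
d = -39875520694/21737022905 (d = -41895*1/1647037 + 1169863*(-1/646685) = -855/33613 - 1169863/646685 = -39875520694/21737022905 ≈ -1.8345)
(d + 1555992) - 1716105 = (-39875520694/21737022905 + 1555992) - 1716105 = 33822593868476066/21737022905 - 1716105 = -3480419823908959/21737022905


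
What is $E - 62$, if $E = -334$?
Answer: $-396$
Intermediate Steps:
$E - 62 = -334 - 62 = -396$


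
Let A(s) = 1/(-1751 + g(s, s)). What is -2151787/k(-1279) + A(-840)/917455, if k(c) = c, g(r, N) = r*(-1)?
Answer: 1798466813038156/1068990124895 ≈ 1682.4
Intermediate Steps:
g(r, N) = -r
A(s) = 1/(-1751 - s)
-2151787/k(-1279) + A(-840)/917455 = -2151787/(-1279) - 1/(1751 - 840)/917455 = -2151787*(-1/1279) - 1/911*(1/917455) = 2151787/1279 - 1*1/911*(1/917455) = 2151787/1279 - 1/911*1/917455 = 2151787/1279 - 1/835801505 = 1798466813038156/1068990124895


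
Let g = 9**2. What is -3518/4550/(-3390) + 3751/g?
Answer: 9642930743/208230750 ≈ 46.309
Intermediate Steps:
g = 81
-3518/4550/(-3390) + 3751/g = -3518/4550/(-3390) + 3751/81 = -3518*1/4550*(-1/3390) + 3751*(1/81) = -1759/2275*(-1/3390) + 3751/81 = 1759/7712250 + 3751/81 = 9642930743/208230750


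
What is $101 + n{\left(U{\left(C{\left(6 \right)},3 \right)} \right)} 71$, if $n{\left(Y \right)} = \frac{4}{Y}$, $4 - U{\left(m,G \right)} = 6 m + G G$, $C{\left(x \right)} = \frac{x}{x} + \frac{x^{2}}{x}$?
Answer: $\frac{4463}{47} \approx 94.957$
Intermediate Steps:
$C{\left(x \right)} = 1 + x$
$U{\left(m,G \right)} = 4 - G^{2} - 6 m$ ($U{\left(m,G \right)} = 4 - \left(6 m + G G\right) = 4 - \left(6 m + G^{2}\right) = 4 - \left(G^{2} + 6 m\right) = 4 - G^{2} - 6 m$)
$101 + n{\left(U{\left(C{\left(6 \right)},3 \right)} \right)} 71 = 101 + \frac{4}{4 - 3^{2} - 6 \left(1 + 6\right)} 71 = 101 + \frac{4}{4 - 9 - 42} \cdot 71 = 101 + \frac{4}{-47} \cdot 71 = 101 + 4 \left(- \frac{1}{47}\right) 71 = 101 - \frac{284}{47} = \frac{4463}{47}$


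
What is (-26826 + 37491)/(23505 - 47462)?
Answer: -10665/23957 ≈ -0.44517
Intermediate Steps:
(-26826 + 37491)/(23505 - 47462) = 10665/(-23957) = 10665*(-1/23957) = -10665/23957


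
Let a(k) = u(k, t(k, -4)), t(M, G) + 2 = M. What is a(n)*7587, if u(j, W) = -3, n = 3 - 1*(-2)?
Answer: -22761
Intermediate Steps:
t(M, G) = -2 + M
n = 5 (n = 3 + 2 = 5)
a(k) = -3
a(n)*7587 = -3*7587 = -22761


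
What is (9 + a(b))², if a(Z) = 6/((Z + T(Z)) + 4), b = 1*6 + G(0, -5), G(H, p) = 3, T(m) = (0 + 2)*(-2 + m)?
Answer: 6889/81 ≈ 85.049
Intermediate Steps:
T(m) = -4 + 2*m (T(m) = 2*(-2 + m) = -4 + 2*m)
b = 9 (b = 1*6 + 3 = 6 + 3 = 9)
a(Z) = 2/Z (a(Z) = 6/((Z + (-4 + 2*Z)) + 4) = 6/((-4 + 3*Z) + 4) = 6/((3*Z)) = 6*(1/(3*Z)) = 2/Z)
(9 + a(b))² = (9 + 2/9)² = (83/9)² = 6889/81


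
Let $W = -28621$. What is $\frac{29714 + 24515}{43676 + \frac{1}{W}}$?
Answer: $\frac{221726887}{178578685} \approx 1.2416$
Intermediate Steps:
$\frac{29714 + 24515}{43676 + \frac{1}{W}} = \frac{29714 + 24515}{43676 + \frac{1}{-28621}} = \frac{54229}{43676 - \frac{1}{28621}} = \frac{54229}{\frac{1250050795}{28621}} = 54229 \cdot \frac{28621}{1250050795} = \frac{221726887}{178578685}$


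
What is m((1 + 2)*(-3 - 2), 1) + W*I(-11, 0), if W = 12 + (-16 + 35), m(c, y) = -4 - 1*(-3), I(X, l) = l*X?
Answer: -1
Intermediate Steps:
I(X, l) = X*l
m(c, y) = -1 (m(c, y) = -4 + 3 = -1)
W = 31 (W = 12 + 19 = 31)
m((1 + 2)*(-3 - 2), 1) + W*I(-11, 0) = -1 + 31*(-11*0) = -1 + 31*0 = -1 + 0 = -1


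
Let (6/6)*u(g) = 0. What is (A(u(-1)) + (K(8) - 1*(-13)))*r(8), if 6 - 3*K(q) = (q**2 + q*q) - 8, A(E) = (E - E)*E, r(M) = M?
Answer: -200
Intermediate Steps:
u(g) = 0
A(E) = 0 (A(E) = 0*E = 0)
K(q) = 14/3 - 2*q**2/3 (K(q) = 2 - ((q**2 + q*q) - 8)/3 = 2 - ((q**2 + q**2) - 8)/3 = 2 - (2*q**2 - 8)/3 = 2 - (-8 + 2*q**2)/3 = 2 + (8/3 - 2*q**2/3) = 14/3 - 2*q**2/3)
(A(u(-1)) + (K(8) - 1*(-13)))*r(8) = (0 + ((14/3 - 2/3*8**2) - 1*(-13)))*8 = (0 + ((14/3 - 2/3*64) + 13))*8 = (0 + ((14/3 - 128/3) + 13))*8 = (0 + (-38 + 13))*8 = (0 - 25)*8 = -25*8 = -200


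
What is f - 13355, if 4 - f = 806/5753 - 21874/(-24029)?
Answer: -1845771921283/138238837 ≈ -13352.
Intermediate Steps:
f = 407746852/138238837 (f = 4 - (806/5753 - 21874/(-24029)) = 4 - (806*(1/5753) - 21874*(-1/24029)) = 4 - (806/5753 + 21874/24029) = 4 - 1*145208496/138238837 = 4 - 145208496/138238837 = 407746852/138238837 ≈ 2.9496)
f - 13355 = 407746852/138238837 - 13355 = -1845771921283/138238837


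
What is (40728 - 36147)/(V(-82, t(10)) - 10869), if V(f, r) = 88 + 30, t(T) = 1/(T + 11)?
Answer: -4581/10751 ≈ -0.42610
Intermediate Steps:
t(T) = 1/(11 + T)
V(f, r) = 118
(40728 - 36147)/(V(-82, t(10)) - 10869) = (40728 - 36147)/(118 - 10869) = 4581/(-10751) = 4581*(-1/10751) = -4581/10751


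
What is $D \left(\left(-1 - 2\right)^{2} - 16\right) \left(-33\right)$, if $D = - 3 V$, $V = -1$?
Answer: $693$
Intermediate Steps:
$D = 3$ ($D = \left(-3\right) \left(-1\right) = 3$)
$D \left(\left(-1 - 2\right)^{2} - 16\right) \left(-33\right) = 3 \left(\left(-1 - 2\right)^{2} - 16\right) \left(-33\right) = 3 \left(\left(-3\right)^{2} - 16\right) \left(-33\right) = 3 \left(9 - 16\right) \left(-33\right) = 3 \left(-7\right) \left(-33\right) = \left(-21\right) \left(-33\right) = 693$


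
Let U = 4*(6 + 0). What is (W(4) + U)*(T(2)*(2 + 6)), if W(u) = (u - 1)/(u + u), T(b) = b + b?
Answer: 780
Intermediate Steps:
T(b) = 2*b
W(u) = (-1 + u)/(2*u) (W(u) = (-1 + u)/((2*u)) = (-1 + u)*(1/(2*u)) = (-1 + u)/(2*u))
U = 24 (U = 4*6 = 24)
(W(4) + U)*(T(2)*(2 + 6)) = ((1/2)*(-1 + 4)/4 + 24)*((2*2)*(2 + 6)) = ((1/2)*(1/4)*3 + 24)*(4*8) = (3/8 + 24)*32 = (195/8)*32 = 780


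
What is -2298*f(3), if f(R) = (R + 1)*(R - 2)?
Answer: -9192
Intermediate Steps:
f(R) = (1 + R)*(-2 + R)
-2298*f(3) = -2298*(-2 + 3² - 1*3) = -2298*(-2 + 9 - 3) = -2298*4 = -9192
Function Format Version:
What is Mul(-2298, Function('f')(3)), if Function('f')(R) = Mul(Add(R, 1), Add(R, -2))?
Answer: -9192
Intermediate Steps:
Function('f')(R) = Mul(Add(1, R), Add(-2, R))
Mul(-2298, Function('f')(3)) = Mul(-2298, Add(-2, Pow(3, 2), Mul(-1, 3))) = Mul(-2298, Add(-2, 9, -3)) = Mul(-2298, 4) = -9192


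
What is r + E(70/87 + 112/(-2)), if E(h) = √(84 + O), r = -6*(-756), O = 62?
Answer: 4536 + √146 ≈ 4548.1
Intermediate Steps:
r = 4536
E(h) = √146 (E(h) = √(84 + 62) = √146)
r + E(70/87 + 112/(-2)) = 4536 + √146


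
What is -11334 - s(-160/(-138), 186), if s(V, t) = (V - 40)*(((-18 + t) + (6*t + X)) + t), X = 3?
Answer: 1055198/23 ≈ 45878.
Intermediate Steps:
s(V, t) = (-40 + V)*(-15 + 8*t) (s(V, t) = (V - 40)*(((-18 + t) + (6*t + 3)) + t) = (-40 + V)*(((-18 + t) + (3 + 6*t)) + t) = (-40 + V)*((-15 + 7*t) + t) = (-40 + V)*(-15 + 8*t))
-11334 - s(-160/(-138), 186) = -11334 - (600 - 320*186 - (-2400)/(-138) + 8*(-160/(-138))*186) = -11334 - (600 - 59520 - (-2400)*(-1)/138 + 8*(-160*(-1/138))*186) = -11334 - (600 - 59520 - 15*80/69 + 8*(80/69)*186) = -11334 - (600 - 59520 - 400/23 + 39680/23) = -11334 - 1*(-1315880/23) = -11334 + 1315880/23 = 1055198/23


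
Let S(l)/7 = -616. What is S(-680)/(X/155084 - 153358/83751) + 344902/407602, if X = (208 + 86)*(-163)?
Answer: 5709451859740430201/2832516734082347 ≈ 2015.7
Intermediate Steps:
S(l) = -4312 (S(l) = 7*(-616) = -4312)
X = -47922 (X = 294*(-163) = -47922)
S(-680)/(X/155084 - 153358/83751) + 344902/407602 = -4312/(-47922/155084 - 153358/83751) + 344902/407602 = -4312/(-47922*1/155084 - 153358*1/83751) + 344902*(1/407602) = -4312/(-23961/77542 - 153358/83751) + 172451/203801 = -4312/(-13898443747/6494220042) + 172451/203801 = -4312*(-6494220042/13898443747) + 172451/203801 = 28003076821104/13898443747 + 172451/203801 = 5709451859740430201/2832516734082347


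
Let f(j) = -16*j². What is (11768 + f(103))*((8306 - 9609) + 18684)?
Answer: -2745780856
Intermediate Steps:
(11768 + f(103))*((8306 - 9609) + 18684) = (11768 - 16*103²)*((8306 - 9609) + 18684) = (11768 - 16*10609)*(-1303 + 18684) = (11768 - 169744)*17381 = -157976*17381 = -2745780856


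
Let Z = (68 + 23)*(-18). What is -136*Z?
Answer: 222768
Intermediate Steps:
Z = -1638 (Z = 91*(-18) = -1638)
-136*Z = -136*(-1638) = 222768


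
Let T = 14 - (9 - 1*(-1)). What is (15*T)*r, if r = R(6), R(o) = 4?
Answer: 240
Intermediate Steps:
T = 4 (T = 14 - (9 + 1) = 14 - 1*10 = 14 - 10 = 4)
r = 4
(15*T)*r = (15*4)*4 = 60*4 = 240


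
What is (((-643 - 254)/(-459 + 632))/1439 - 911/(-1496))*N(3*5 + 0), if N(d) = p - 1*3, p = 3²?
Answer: 676346415/186212356 ≈ 3.6321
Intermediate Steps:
p = 9
N(d) = 6 (N(d) = 9 - 1*3 = 9 - 3 = 6)
(((-643 - 254)/(-459 + 632))/1439 - 911/(-1496))*N(3*5 + 0) = (((-643 - 254)/(-459 + 632))/1439 - 911/(-1496))*6 = (-897/173*(1/1439) - 911*(-1/1496))*6 = (-897*1/173*(1/1439) + 911/1496)*6 = (-897/173*1/1439 + 911/1496)*6 = (-897/248947 + 911/1496)*6 = (225448805/372424712)*6 = 676346415/186212356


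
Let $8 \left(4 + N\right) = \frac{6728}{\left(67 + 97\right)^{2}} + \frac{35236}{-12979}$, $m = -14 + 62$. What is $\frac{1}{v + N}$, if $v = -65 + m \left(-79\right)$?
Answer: $- \frac{349083184}{1347917721517} \approx -0.00025898$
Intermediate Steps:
$m = 48$
$v = -3857$ ($v = -65 + 48 \left(-79\right) = -65 - 3792 = -3857$)
$N = - \frac{1503880829}{349083184}$ ($N = -4 + \frac{\frac{6728}{\left(67 + 97\right)^{2}} + \frac{35236}{-12979}}{8} = -4 + \frac{\frac{6728}{164^{2}} + 35236 \left(- \frac{1}{12979}\right)}{8} = -4 + \frac{\frac{6728}{26896} - \frac{35236}{12979}}{8} = -4 + \frac{6728 \cdot \frac{1}{26896} - \frac{35236}{12979}}{8} = -4 + \frac{\frac{841}{3362} - \frac{35236}{12979}}{8} = -4 + \frac{1}{8} \left(- \frac{107548093}{43635398}\right) = -4 - \frac{107548093}{349083184} = - \frac{1503880829}{349083184} \approx -4.3081$)
$\frac{1}{v + N} = \frac{1}{-3857 - \frac{1503880829}{349083184}} = \frac{1}{- \frac{1347917721517}{349083184}} = - \frac{349083184}{1347917721517}$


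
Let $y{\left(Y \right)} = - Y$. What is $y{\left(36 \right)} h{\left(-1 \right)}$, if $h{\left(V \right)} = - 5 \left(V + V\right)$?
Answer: $-360$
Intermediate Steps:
$h{\left(V \right)} = - 10 V$ ($h{\left(V \right)} = - 5 \cdot 2 V = - 10 V$)
$y{\left(36 \right)} h{\left(-1 \right)} = \left(-1\right) 36 \left(\left(-10\right) \left(-1\right)\right) = \left(-36\right) 10 = -360$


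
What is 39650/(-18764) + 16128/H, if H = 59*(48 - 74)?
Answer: -90862223/7195994 ≈ -12.627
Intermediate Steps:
H = -1534 (H = 59*(-26) = -1534)
39650/(-18764) + 16128/H = 39650/(-18764) + 16128/(-1534) = 39650*(-1/18764) + 16128*(-1/1534) = -19825/9382 - 8064/767 = -90862223/7195994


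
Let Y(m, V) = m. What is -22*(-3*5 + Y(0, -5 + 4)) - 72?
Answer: 258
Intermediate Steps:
-22*(-3*5 + Y(0, -5 + 4)) - 72 = -22*(-3*5 + 0) - 72 = -22*(-15 + 0) - 72 = -22*(-15) - 72 = 330 - 72 = 258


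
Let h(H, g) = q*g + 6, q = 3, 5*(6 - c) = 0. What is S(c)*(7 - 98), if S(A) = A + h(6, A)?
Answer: -2730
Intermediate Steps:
c = 6 (c = 6 - 1/5*0 = 6 + 0 = 6)
h(H, g) = 6 + 3*g (h(H, g) = 3*g + 6 = 6 + 3*g)
S(A) = 6 + 4*A (S(A) = A + (6 + 3*A) = 6 + 4*A)
S(c)*(7 - 98) = (6 + 4*6)*(7 - 98) = (6 + 24)*(-91) = 30*(-91) = -2730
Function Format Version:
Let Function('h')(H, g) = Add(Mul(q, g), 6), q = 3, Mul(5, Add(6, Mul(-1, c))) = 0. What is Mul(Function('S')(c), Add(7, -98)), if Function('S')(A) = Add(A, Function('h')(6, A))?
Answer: -2730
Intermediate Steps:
c = 6 (c = Add(6, Mul(Rational(-1, 5), 0)) = Add(6, 0) = 6)
Function('h')(H, g) = Add(6, Mul(3, g)) (Function('h')(H, g) = Add(Mul(3, g), 6) = Add(6, Mul(3, g)))
Function('S')(A) = Add(6, Mul(4, A)) (Function('S')(A) = Add(A, Add(6, Mul(3, A))) = Add(6, Mul(4, A)))
Mul(Function('S')(c), Add(7, -98)) = Mul(Add(6, Mul(4, 6)), Add(7, -98)) = Mul(Add(6, 24), -91) = Mul(30, -91) = -2730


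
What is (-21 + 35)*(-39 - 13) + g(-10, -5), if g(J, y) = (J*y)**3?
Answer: 124272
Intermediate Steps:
g(J, y) = J**3*y**3
(-21 + 35)*(-39 - 13) + g(-10, -5) = (-21 + 35)*(-39 - 13) + (-10)**3*(-5)**3 = 14*(-52) - 1000*(-125) = -728 + 125000 = 124272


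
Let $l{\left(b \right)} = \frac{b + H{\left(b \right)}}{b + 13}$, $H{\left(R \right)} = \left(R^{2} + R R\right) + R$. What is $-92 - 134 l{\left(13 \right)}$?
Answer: $-1968$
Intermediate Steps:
$H{\left(R \right)} = R + 2 R^{2}$ ($H{\left(R \right)} = \left(R^{2} + R^{2}\right) + R = 2 R^{2} + R = R + 2 R^{2}$)
$l{\left(b \right)} = \frac{b + b \left(1 + 2 b\right)}{13 + b}$ ($l{\left(b \right)} = \frac{b + b \left(1 + 2 b\right)}{b + 13} = \frac{b + b \left(1 + 2 b\right)}{13 + b}$)
$-92 - 134 l{\left(13 \right)} = -92 - 134 \cdot 2 \cdot 13 \frac{1}{13 + 13} \left(1 + 13\right) = -92 - 134 \cdot 2 \cdot 13 \cdot \frac{1}{26} \cdot 14 = -92 - 1876 = -1968$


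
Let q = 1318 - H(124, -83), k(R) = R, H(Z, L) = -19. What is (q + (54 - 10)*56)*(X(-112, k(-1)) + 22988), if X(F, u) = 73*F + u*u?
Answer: 56304213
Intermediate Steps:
q = 1337 (q = 1318 - 1*(-19) = 1318 + 19 = 1337)
X(F, u) = u**2 + 73*F (X(F, u) = 73*F + u**2 = u**2 + 73*F)
(q + (54 - 10)*56)*(X(-112, k(-1)) + 22988) = (1337 + (54 - 10)*56)*(((-1)**2 + 73*(-112)) + 22988) = (1337 + 44*56)*((1 - 8176) + 22988) = (1337 + 2464)*(-8175 + 22988) = 3801*14813 = 56304213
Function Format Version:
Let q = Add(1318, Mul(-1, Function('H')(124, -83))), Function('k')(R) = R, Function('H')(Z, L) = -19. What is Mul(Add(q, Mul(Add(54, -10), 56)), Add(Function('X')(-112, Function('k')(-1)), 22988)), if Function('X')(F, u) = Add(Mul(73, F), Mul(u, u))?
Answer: 56304213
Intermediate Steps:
q = 1337 (q = Add(1318, Mul(-1, -19)) = Add(1318, 19) = 1337)
Function('X')(F, u) = Add(Pow(u, 2), Mul(73, F)) (Function('X')(F, u) = Add(Mul(73, F), Pow(u, 2)) = Add(Pow(u, 2), Mul(73, F)))
Mul(Add(q, Mul(Add(54, -10), 56)), Add(Function('X')(-112, Function('k')(-1)), 22988)) = Mul(Add(1337, Mul(Add(54, -10), 56)), Add(Add(Pow(-1, 2), Mul(73, -112)), 22988)) = Mul(Add(1337, Mul(44, 56)), Add(Add(1, -8176), 22988)) = Mul(Add(1337, 2464), Add(-8175, 22988)) = Mul(3801, 14813) = 56304213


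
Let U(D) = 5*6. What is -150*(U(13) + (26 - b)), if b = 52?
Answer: -600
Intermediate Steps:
U(D) = 30
-150*(U(13) + (26 - b)) = -150*(30 + (26 - 1*52)) = -150*(30 + (26 - 52)) = -150*(30 - 26) = -150*4 = -600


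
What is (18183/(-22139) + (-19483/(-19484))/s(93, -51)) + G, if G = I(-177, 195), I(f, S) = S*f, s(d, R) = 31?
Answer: -461546669120935/13372044556 ≈ -34516.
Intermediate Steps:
G = -34515 (G = 195*(-177) = -34515)
(18183/(-22139) + (-19483/(-19484))/s(93, -51)) + G = (18183/(-22139) - 19483/(-19484)/31) - 34515 = (18183*(-1/22139) - 19483*(-1/19484)*(1/31)) - 34515 = (-18183/22139 + (19483/19484)*(1/31)) - 34515 = (-18183/22139 + 19483/604004) - 34515 = -10551270595/13372044556 - 34515 = -461546669120935/13372044556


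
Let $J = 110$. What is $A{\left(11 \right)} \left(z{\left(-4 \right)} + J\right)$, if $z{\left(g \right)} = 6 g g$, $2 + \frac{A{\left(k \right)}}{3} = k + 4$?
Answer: $8034$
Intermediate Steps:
$A{\left(k \right)} = 6 + 3 k$ ($A{\left(k \right)} = -6 + 3 \left(k + 4\right) = -6 + 3 \left(4 + k\right) = -6 + \left(12 + 3 k\right) = 6 + 3 k$)
$z{\left(g \right)} = 6 g^{2}$
$A{\left(11 \right)} \left(z{\left(-4 \right)} + J\right) = \left(6 + 3 \cdot 11\right) \left(6 \left(-4\right)^{2} + 110\right) = \left(6 + 33\right) \left(6 \cdot 16 + 110\right) = 39 \left(96 + 110\right) = 39 \cdot 206 = 8034$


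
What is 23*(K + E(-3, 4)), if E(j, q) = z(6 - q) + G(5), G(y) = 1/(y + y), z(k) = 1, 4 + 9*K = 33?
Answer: 8947/90 ≈ 99.411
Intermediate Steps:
K = 29/9 (K = -4/9 + (1/9)*33 = -4/9 + 11/3 = 29/9 ≈ 3.2222)
G(y) = 1/(2*y)
E(j, q) = 11/10 (E(j, q) = 1 + (1/2)/5 = 1 + (1/2)*(1/5) = 1 + 1/10 = 11/10)
23*(K + E(-3, 4)) = 23*(29/9 + 11/10) = 23*(389/90) = 8947/90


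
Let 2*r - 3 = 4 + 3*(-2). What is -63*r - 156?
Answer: -375/2 ≈ -187.50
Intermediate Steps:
r = 1/2 (r = 3/2 + (4 + 3*(-2))/2 = 3/2 + (4 - 6)/2 = 3/2 + (1/2)*(-2) = 3/2 - 1 = 1/2 ≈ 0.50000)
-63*r - 156 = -63*1/2 - 156 = -63/2 - 156 = -375/2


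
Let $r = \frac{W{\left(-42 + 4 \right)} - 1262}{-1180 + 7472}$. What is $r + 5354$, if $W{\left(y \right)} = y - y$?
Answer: $\frac{16843053}{3146} \approx 5353.8$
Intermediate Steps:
$W{\left(y \right)} = 0$
$r = - \frac{631}{3146}$ ($r = \frac{0 - 1262}{-1180 + 7472} = - \frac{1262}{6292} = \left(-1262\right) \frac{1}{6292} = - \frac{631}{3146} \approx -0.20057$)
$r + 5354 = - \frac{631}{3146} + 5354 = \frac{16843053}{3146}$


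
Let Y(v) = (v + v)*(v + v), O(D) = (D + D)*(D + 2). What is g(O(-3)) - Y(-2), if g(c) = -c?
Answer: -22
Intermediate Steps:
O(D) = 2*D*(2 + D) (O(D) = (2*D)*(2 + D) = 2*D*(2 + D))
Y(v) = 4*v² (Y(v) = (2*v)*(2*v) = 4*v²)
g(O(-3)) - Y(-2) = -2*(-3)*(2 - 3) - 4*(-2)² = -2*(-3)*(-1) - 4*4 = -1*6 - 1*16 = -6 - 16 = -22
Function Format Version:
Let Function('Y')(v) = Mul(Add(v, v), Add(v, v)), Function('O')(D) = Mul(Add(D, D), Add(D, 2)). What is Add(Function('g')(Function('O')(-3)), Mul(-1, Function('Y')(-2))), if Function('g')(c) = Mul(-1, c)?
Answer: -22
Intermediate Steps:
Function('O')(D) = Mul(2, D, Add(2, D)) (Function('O')(D) = Mul(Mul(2, D), Add(2, D)) = Mul(2, D, Add(2, D)))
Function('Y')(v) = Mul(4, Pow(v, 2)) (Function('Y')(v) = Mul(Mul(2, v), Mul(2, v)) = Mul(4, Pow(v, 2)))
Add(Function('g')(Function('O')(-3)), Mul(-1, Function('Y')(-2))) = Add(Mul(-1, Mul(2, -3, Add(2, -3))), Mul(-1, Mul(4, Pow(-2, 2)))) = Add(Mul(-1, Mul(2, -3, -1)), Mul(-1, Mul(4, 4))) = Add(Mul(-1, 6), Mul(-1, 16)) = Add(-6, -16) = -22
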